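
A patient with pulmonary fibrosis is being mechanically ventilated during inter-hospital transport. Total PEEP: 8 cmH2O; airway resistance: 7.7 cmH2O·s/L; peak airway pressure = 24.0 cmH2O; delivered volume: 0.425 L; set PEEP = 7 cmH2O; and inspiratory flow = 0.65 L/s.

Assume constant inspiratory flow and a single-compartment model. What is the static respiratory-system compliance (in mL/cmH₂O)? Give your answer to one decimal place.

38.7

Total PEEP = 8 cmH2O (set 7 + intrinsic 1); this is the baseline alveolar pressure.
Equation of motion (constant flow): PIP = Vt/C + R·V̇ + PEEP.
Vt/C = PIP − R·V̇ − PEEP = 24.0 − 7.7×0.65 − 8 = 24.0 − 5.005 − 8 = 10.995 cmH2O.
C = Vt / 10.995 = 425 / 10.995 = 38.654 mL/cmH2O.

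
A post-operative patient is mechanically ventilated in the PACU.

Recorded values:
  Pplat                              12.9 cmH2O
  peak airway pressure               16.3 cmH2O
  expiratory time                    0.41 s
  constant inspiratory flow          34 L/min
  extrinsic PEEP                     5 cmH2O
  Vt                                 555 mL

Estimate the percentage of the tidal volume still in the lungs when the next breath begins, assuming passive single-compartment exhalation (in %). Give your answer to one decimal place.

37.8

Flow: 34 L/min ÷ 60 = 0.5667 L/s.
R = (PIP − Pplat)/V̇ = (16.3 − 12.9) / 0.5667 = 3.4/0.5667 = 6.0 cmH2O·s/L.
C = Vt/(Pplat − PEEP) = 555.0 / (12.9 − 5) = 555.0/7.9 = 70.253 mL/cmH2O.
τ = R × C = 6.0 × 0.07025 L/cmH2O = 0.4215 s.
Fraction remaining at end-expiration = e^(−Te/τ) = e^(−0.41/0.4215) = 0.3781 → 37.81%.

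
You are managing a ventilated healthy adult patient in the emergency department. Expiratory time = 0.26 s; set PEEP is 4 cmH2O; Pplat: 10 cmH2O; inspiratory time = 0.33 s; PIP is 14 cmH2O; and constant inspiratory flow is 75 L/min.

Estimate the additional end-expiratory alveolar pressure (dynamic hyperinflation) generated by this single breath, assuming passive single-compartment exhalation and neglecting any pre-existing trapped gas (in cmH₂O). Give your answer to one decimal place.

Flow: 75 L/min ÷ 60 = 1.25 L/s.
Vt = flow × Ti = 1.25 L/s × 0.33 s × 1000 mL/L = 412.5 mL.
R = (PIP − Pplat)/V̇ = (14 − 10) / 1.25 = 4.0/1.25 = 3.2 cmH2O·s/L.
C = Vt/(Pplat − PEEP) = 412.5 / (10 − 4) = 412.5/6.0 = 68.75 mL/cmH2O.
τ = R × C = 3.2 × 0.06875 L/cmH2O = 0.22 s.
Fraction remaining = e^(−Te/τ) = e^(−0.26/0.22) = 0.3067; trapped volume = 412.5 × 0.3067 = 126.51 mL.
Additional alveolar pressure from trapping ≈ V_trapped / C = 126.51 / 68.75 = 1.84 cmH2O.

1.8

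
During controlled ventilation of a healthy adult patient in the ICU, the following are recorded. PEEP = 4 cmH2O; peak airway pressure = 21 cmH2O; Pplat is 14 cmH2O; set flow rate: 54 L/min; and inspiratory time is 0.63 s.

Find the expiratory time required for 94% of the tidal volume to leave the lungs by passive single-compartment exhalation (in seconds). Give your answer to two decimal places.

Flow: 54 L/min ÷ 60 = 0.9 L/s.
Vt = flow × Ti = 0.9 L/s × 0.63 s × 1000 mL/L = 567.0 mL.
R = (PIP − Pplat)/V̇ = (21 − 14) / 0.9 = 7.0/0.9 = 7.778 cmH2O·s/L.
C = Vt/(Pplat − PEEP) = 567.0 / (14 − 4) = 567.0/10.0 = 56.7 mL/cmH2O.
τ = R × C = 7.778 × 0.0567 L/cmH2O = 0.441 s.
t = −τ·ln(1 − 0.94) = −0.441·ln(0.06) = 1.241 s.

1.24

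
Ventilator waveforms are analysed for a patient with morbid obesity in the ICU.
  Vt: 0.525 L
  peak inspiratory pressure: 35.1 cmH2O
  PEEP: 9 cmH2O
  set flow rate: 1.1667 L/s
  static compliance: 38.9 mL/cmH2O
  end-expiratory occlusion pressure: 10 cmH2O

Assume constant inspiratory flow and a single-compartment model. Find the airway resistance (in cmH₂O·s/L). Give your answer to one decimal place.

9.9

Total PEEP = 10 cmH2O (set 9 + intrinsic 1); this is the baseline alveolar pressure.
Equation of motion (constant flow): PIP = Vt/C + R·V̇ + PEEP.
R·V̇ = PIP − Vt/C − PEEP = 35.1 − 525/38.9 − 10 = 35.1 − 13.496 − 10 = 11.604 cmH2O.
R = 11.604 / 1.1667 = 9.946 cmH2O·s/L.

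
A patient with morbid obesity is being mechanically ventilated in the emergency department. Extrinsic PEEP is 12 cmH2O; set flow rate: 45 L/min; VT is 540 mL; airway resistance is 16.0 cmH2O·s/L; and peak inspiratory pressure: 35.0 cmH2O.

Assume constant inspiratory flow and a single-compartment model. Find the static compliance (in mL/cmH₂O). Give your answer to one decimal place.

49.1

Flow: 45 L/min ÷ 60 = 0.75 L/s.
Equation of motion (constant flow): PIP = Vt/C + R·V̇ + PEEP.
Vt/C = PIP − R·V̇ − PEEP = 35.0 − 16.0×0.75 − 12 = 35.0 − 12.0 − 12 = 11.0 cmH2O.
C = Vt / 11.0 = 540 / 11.0 = 49.091 mL/cmH2O.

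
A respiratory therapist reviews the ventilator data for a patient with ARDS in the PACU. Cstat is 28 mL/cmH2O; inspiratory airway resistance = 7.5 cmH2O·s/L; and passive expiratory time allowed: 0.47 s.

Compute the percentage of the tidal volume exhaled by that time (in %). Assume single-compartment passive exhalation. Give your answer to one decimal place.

89.3

τ = R × C = 7.5 × 28 mL/cmH2O = 7.5 × 0.028 L/cmH2O = 0.21 s.
Passive exhalation: V(t)/V₀ = e^(−t/τ) = e^(−0.47/0.21) = 0.1067.
Fraction exhaled = 1 − 0.1067 = 0.8933 → 89.33%.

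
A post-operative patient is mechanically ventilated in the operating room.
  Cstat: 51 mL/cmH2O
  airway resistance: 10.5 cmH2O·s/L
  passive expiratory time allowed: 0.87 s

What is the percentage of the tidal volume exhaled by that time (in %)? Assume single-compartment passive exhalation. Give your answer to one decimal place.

80.3

τ = R × C = 10.5 × 51 mL/cmH2O = 10.5 × 0.051 L/cmH2O = 0.5355 s.
Passive exhalation: V(t)/V₀ = e^(−t/τ) = e^(−0.87/0.5355) = 0.197.
Fraction exhaled = 1 − 0.197 = 0.803 → 80.3%.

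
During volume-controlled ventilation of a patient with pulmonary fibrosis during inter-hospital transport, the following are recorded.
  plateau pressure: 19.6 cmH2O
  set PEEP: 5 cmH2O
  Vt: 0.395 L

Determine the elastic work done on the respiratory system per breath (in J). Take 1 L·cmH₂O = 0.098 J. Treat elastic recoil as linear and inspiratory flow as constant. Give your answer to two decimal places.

Elastic work ≈ ½ × (Pplat − PEEP) × Vt = 0.5 × (19.6 − 5) × 0.395 L = 0.5 × 14.6 × 0.395 = 2.884 L·cmH2O.
× 0.098 J/(L·cmH2O) → 0.2826 J.

0.28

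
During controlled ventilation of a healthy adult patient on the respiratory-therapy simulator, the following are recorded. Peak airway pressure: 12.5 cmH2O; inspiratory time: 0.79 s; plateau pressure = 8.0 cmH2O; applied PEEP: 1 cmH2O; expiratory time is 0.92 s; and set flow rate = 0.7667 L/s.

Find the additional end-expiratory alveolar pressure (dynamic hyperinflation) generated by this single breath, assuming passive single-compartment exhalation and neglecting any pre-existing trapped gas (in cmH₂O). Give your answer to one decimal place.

Vt = flow × Ti = 0.7667 L/s × 0.79 s × 1000 mL/L = 605.69 mL.
R = (PIP − Pplat)/V̇ = (12.5 − 8.0) / 0.7667 = 4.5/0.7667 = 5.869 cmH2O·s/L.
C = Vt/(Pplat − PEEP) = 605.69 / (8.0 − 1) = 605.69/7.0 = 86.527 mL/cmH2O.
τ = R × C = 5.869 × 0.08653 L/cmH2O = 0.5078 s.
Fraction remaining = e^(−Te/τ) = e^(−0.92/0.5078) = 0.1634; trapped volume = 605.69 × 0.1634 = 98.97 mL.
Additional alveolar pressure from trapping ≈ V_trapped / C = 98.97 / 86.527 = 1.144 cmH2O.

1.1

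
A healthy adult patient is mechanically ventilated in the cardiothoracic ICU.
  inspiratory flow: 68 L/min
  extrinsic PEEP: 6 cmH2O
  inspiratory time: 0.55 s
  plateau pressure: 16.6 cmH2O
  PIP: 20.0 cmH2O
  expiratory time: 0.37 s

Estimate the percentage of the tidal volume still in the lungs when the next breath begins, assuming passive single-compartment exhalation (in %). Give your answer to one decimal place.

12.3

Flow: 68 L/min ÷ 60 = 1.1333 L/s.
Vt = flow × Ti = 1.1333 L/s × 0.55 s × 1000 mL/L = 623.32 mL.
R = (PIP − Pplat)/V̇ = (20.0 − 16.6) / 1.1333 = 3.4/1.1333 = 3.0 cmH2O·s/L.
C = Vt/(Pplat − PEEP) = 623.32 / (16.6 − 6) = 623.32/10.6 = 58.804 mL/cmH2O.
τ = R × C = 3.0 × 0.0588 L/cmH2O = 0.1764 s.
Fraction remaining at end-expiration = e^(−Te/τ) = e^(−0.37/0.1764) = 0.1228 → 12.28%.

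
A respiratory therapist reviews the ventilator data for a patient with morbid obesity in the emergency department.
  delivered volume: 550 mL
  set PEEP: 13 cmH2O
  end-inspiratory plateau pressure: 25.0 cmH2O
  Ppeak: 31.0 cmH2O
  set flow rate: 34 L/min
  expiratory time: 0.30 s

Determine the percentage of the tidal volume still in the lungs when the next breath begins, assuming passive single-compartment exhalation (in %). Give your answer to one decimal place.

Flow: 34 L/min ÷ 60 = 0.5667 L/s.
R = (PIP − Pplat)/V̇ = (31.0 − 25.0) / 0.5667 = 6.0/0.5667 = 10.588 cmH2O·s/L.
C = Vt/(Pplat − PEEP) = 550.0 / (25.0 − 13) = 550.0/12.0 = 45.833 mL/cmH2O.
τ = R × C = 10.588 × 0.04583 L/cmH2O = 0.4852 s.
Fraction remaining at end-expiration = e^(−Te/τ) = e^(−0.30/0.4852) = 0.5389 → 53.89%.

53.9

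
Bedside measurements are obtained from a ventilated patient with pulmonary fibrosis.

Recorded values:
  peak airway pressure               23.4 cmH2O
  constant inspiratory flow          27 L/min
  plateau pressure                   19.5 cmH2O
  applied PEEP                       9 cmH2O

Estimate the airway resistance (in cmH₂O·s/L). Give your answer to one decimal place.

Flow: 27 L/min ÷ 60 = 0.45 L/s.
Raw = (PIP − Pplat) / flow = (23.4 − 19.5) / 0.45 = 3.9 / 0.45 = 8.667 cmH2O·s/L.

8.7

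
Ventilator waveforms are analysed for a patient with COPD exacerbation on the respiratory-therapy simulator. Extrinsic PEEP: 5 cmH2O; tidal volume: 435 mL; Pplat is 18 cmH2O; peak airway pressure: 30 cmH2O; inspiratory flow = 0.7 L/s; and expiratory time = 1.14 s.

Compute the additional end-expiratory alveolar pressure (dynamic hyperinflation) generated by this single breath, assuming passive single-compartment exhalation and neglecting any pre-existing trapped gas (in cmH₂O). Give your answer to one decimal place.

1.8

R = (PIP − Pplat)/V̇ = (30 − 18) / 0.7 = 12.0/0.7 = 17.143 cmH2O·s/L.
C = Vt/(Pplat − PEEP) = 435.0 / (18 − 5) = 435.0/13.0 = 33.462 mL/cmH2O.
τ = R × C = 17.143 × 0.03346 L/cmH2O = 0.5736 s.
Fraction remaining = e^(−Te/τ) = e^(−1.14/0.5736) = 0.137; trapped volume = 435.0 × 0.137 = 59.595 mL.
Additional alveolar pressure from trapping ≈ V_trapped / C = 59.595 / 33.462 = 1.781 cmH2O.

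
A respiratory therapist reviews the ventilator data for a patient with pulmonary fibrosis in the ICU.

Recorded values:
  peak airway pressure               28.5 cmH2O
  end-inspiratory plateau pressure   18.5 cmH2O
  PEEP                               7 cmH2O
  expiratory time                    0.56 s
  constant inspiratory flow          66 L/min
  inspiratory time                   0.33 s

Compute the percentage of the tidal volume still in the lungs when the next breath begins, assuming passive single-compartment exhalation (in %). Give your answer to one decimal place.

Flow: 66 L/min ÷ 60 = 1.1 L/s.
Vt = flow × Ti = 1.1 L/s × 0.33 s × 1000 mL/L = 363.0 mL.
R = (PIP − Pplat)/V̇ = (28.5 − 18.5) / 1.1 = 10.0/1.1 = 9.091 cmH2O·s/L.
C = Vt/(Pplat − PEEP) = 363.0 / (18.5 − 7) = 363.0/11.5 = 31.565 mL/cmH2O.
τ = R × C = 9.091 × 0.03157 L/cmH2O = 0.287 s.
Fraction remaining at end-expiration = e^(−Te/τ) = e^(−0.56/0.287) = 0.1421 → 14.21%.

14.2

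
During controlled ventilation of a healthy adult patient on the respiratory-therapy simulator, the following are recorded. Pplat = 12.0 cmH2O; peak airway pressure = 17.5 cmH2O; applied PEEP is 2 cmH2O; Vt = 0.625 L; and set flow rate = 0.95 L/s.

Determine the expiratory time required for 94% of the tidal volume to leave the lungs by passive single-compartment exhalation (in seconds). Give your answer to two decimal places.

1.02

R = (PIP − Pplat)/V̇ = (17.5 − 12.0) / 0.95 = 5.5/0.95 = 5.789 cmH2O·s/L.
C = Vt/(Pplat − PEEP) = 625.0 / (12.0 − 2) = 625.0/10.0 = 62.5 mL/cmH2O.
τ = R × C = 5.789 × 0.0625 L/cmH2O = 0.3618 s.
t = −τ·ln(1 − 0.94) = −0.3618·ln(0.06) = 1.018 s.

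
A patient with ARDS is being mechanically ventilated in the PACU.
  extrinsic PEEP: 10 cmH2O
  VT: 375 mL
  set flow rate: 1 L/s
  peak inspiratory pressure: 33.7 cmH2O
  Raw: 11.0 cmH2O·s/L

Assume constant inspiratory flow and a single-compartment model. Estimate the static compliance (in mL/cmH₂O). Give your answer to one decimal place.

29.5

Equation of motion (constant flow): PIP = Vt/C + R·V̇ + PEEP.
Vt/C = PIP − R·V̇ − PEEP = 33.7 − 11.0×1 − 10 = 33.7 − 11.0 − 10 = 12.7 cmH2O.
C = Vt / 12.7 = 375 / 12.7 = 29.528 mL/cmH2O.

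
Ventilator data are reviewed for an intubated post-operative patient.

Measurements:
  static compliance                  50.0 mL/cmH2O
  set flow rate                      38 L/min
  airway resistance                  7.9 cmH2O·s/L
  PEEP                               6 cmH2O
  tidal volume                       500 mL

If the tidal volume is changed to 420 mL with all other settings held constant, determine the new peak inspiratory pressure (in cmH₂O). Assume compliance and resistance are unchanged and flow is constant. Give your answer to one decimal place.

19.4

Flow: 38 L/min ÷ 60 = 0.6333 L/s.
PIP = Vt/C + R·V̇ + PEEP (constant-flow equation of motion).
Only the elastic term changes: ΔPIP = ΔVt / C = (420 − 500) / 50.0 = -1.6 cmH2O.
Original PIP = 500/50.0 + 7.9×0.6333 + 6 = 21.003 cmH2O; new PIP = 21.003 + (-1.6) = 19.403 cmH2O.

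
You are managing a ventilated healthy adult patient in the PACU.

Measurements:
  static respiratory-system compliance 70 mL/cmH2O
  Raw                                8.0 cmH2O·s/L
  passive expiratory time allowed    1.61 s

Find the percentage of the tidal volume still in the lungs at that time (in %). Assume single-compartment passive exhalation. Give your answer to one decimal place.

5.6

τ = R × C = 8.0 × 70 mL/cmH2O = 8.0 × 0.070 L/cmH2O = 0.56 s.
Passive exhalation: V(t)/V₀ = e^(−t/τ) = e^(−1.61/0.56) = 0.05642.
Fraction remaining = 0.05642 → 5.642%.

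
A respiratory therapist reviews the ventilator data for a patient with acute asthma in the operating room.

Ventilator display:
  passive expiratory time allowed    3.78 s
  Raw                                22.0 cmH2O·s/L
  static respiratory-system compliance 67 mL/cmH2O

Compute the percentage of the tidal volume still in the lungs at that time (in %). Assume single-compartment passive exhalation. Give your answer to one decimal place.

7.7

τ = R × C = 22.0 × 67 mL/cmH2O = 22.0 × 0.067 L/cmH2O = 1.474 s.
Passive exhalation: V(t)/V₀ = e^(−t/τ) = e^(−3.78/1.474) = 0.07696.
Fraction remaining = 0.07696 → 7.696%.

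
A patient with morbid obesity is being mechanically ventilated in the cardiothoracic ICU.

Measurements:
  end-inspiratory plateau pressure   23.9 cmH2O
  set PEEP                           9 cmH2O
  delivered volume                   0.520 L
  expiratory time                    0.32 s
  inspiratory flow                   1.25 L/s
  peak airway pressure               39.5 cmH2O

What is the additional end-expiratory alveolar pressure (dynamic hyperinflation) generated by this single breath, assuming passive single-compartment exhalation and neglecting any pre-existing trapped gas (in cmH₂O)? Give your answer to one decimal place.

7.1

R = (PIP − Pplat)/V̇ = (39.5 − 23.9) / 1.25 = 15.6/1.25 = 12.48 cmH2O·s/L.
C = Vt/(Pplat − PEEP) = 520.0 / (23.9 − 9) = 520.0/14.9 = 34.899 mL/cmH2O.
τ = R × C = 12.48 × 0.0349 L/cmH2O = 0.4356 s.
Fraction remaining = e^(−Te/τ) = e^(−0.32/0.4356) = 0.4797; trapped volume = 520.0 × 0.4797 = 249.44 mL.
Additional alveolar pressure from trapping ≈ V_trapped / C = 249.44 / 34.899 = 7.147 cmH2O.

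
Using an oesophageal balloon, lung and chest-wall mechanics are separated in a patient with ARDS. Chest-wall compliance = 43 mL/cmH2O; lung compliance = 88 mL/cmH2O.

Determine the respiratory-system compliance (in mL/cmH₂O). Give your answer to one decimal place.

28.9

Lung and chest wall are elastances in series: 1/Crs = 1/CL + 1/Ccw.
1/Crs = 1/88 + 1/43 = 0.03462.
Crs = 28.885 mL/cmH2O.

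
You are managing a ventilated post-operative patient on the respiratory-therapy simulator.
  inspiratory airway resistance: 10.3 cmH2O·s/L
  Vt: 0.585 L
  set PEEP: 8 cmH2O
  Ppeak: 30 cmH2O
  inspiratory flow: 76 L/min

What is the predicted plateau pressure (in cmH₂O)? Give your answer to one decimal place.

17.0

Flow: 76 L/min ÷ 60 = 1.2667 L/s.
Pplat = PIP − Raw × flow = 30 − 10.3 × 1.2667 = 30 − 13.047 = 16.953 cmH2O.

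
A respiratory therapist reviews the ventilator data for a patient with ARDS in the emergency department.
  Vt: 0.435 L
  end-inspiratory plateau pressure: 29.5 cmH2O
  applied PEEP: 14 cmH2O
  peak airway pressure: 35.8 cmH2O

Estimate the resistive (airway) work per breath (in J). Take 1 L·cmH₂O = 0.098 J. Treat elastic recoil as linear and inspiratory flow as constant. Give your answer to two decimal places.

0.27

With constant inspiratory flow the resistive pressure is constant at PIP − Pplat = 35.8 − 29.5 = 6.3 cmH2O, so resistive work = 6.3 × 0.435 = 2.741 L·cmH2O.
× 0.098 J/(L·cmH2O) → 0.2686 J.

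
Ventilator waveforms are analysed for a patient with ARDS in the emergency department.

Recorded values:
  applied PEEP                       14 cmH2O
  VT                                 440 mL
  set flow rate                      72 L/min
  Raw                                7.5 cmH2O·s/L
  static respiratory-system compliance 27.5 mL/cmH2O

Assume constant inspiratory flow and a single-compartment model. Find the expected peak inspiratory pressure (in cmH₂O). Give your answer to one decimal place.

39.0

Flow: 72 L/min ÷ 60 = 1.2 L/s.
Equation of motion (constant flow): PIP = Vt/C + R·V̇ + PEEP.
PIP = 440/27.5 + 7.5×1.2 + 14 = 16.0 + 9.0 + 14 = 39.0 cmH2O.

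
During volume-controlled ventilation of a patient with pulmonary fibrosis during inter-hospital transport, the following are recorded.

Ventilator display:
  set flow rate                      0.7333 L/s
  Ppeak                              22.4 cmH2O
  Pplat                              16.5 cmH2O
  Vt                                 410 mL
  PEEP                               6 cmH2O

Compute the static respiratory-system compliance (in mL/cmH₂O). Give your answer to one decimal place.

39.0

Cstat = Vt / (Pplat − PEEP) = 410 / (16.5 − 6) = 410 / 10.5 = 39.048 mL/cmH2O.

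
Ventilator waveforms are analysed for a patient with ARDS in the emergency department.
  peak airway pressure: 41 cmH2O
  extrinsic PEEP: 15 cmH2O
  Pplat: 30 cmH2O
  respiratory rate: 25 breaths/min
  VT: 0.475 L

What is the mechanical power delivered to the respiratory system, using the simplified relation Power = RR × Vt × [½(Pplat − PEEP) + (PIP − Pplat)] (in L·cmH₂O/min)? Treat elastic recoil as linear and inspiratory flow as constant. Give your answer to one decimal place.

219.7

Per-breath work = Vt × [½(Pplat−PEEP) + (PIP−Pplat)] = 0.475 × [0.5×15.0 + 11.0] = 0.475 × 18.5 = 8.788 L·cmH2O.
Power = 25 × 8.788 = 219.7 L·cmH2O/min.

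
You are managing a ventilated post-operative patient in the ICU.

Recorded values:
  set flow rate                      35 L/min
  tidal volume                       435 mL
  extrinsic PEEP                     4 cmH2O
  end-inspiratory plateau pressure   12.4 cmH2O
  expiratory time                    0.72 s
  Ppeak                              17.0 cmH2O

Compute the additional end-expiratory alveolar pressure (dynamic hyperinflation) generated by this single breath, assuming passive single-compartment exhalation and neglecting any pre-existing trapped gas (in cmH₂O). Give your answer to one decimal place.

Flow: 35 L/min ÷ 60 = 0.5833 L/s.
R = (PIP − Pplat)/V̇ = (17.0 − 12.4) / 0.5833 = 4.6/0.5833 = 7.886 cmH2O·s/L.
C = Vt/(Pplat − PEEP) = 435.0 / (12.4 − 4) = 435.0/8.4 = 51.786 mL/cmH2O.
τ = R × C = 7.886 × 0.05179 L/cmH2O = 0.4084 s.
Fraction remaining = e^(−Te/τ) = e^(−0.72/0.4084) = 0.1715; trapped volume = 435.0 × 0.1715 = 74.603 mL.
Additional alveolar pressure from trapping ≈ V_trapped / C = 74.603 / 51.786 = 1.441 cmH2O.

1.4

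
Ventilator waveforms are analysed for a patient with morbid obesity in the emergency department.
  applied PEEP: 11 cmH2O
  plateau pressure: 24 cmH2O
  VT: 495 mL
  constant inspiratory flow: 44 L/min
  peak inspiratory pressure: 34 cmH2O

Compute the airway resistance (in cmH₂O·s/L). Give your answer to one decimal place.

13.6

Flow: 44 L/min ÷ 60 = 0.7333 L/s.
Raw = (PIP − Pplat) / flow = (34 − 24) / 0.7333 = 10.0 / 0.7333 = 13.637 cmH2O·s/L.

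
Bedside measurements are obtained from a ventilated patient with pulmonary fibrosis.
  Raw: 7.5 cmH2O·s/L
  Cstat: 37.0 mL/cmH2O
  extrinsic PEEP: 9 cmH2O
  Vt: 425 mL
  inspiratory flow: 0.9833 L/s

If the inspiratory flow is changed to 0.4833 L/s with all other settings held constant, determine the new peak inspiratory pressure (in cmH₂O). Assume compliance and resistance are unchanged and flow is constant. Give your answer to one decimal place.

PIP = Vt/C + R·V̇ + PEEP (constant-flow equation of motion).
Only the resistive term changes: ΔPIP = R × ΔV̇ = 7.5 × (0.4833 − 0.9833) = 7.5 × -0.5 = -3.75 cmH2O.
Original PIP = 425/37.0 + 7.5×0.9833 + 9 = 27.861 cmH2O; new PIP = 27.861 + (-3.75) = 24.111 cmH2O.

24.1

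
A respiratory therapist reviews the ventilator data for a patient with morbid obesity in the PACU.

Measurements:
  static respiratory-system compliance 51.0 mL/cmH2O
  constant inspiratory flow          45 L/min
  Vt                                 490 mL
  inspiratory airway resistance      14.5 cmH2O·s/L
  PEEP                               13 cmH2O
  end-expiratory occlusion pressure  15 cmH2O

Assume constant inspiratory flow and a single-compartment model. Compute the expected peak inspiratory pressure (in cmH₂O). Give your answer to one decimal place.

35.5

Flow: 45 L/min ÷ 60 = 0.75 L/s.
Total PEEP = 15 cmH2O (set 13 + intrinsic 2); this is the baseline alveolar pressure.
Equation of motion (constant flow): PIP = Vt/C + R·V̇ + PEEP.
PIP = 490/51.0 + 14.5×0.75 + 15 = 9.608 + 10.875 + 15 = 35.483 cmH2O.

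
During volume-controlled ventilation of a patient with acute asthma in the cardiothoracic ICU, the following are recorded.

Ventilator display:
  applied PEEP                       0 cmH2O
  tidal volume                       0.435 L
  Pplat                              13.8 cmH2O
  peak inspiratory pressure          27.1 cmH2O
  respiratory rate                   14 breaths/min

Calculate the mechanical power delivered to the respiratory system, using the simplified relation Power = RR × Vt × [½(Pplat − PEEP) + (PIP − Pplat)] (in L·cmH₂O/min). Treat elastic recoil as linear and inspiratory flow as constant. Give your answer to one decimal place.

123.0

Per-breath work = Vt × [½(Pplat−PEEP) + (PIP−Pplat)] = 0.435 × [0.5×13.8 + 13.3] = 0.435 × 20.2 = 8.787 L·cmH2O.
Power = 14 × 8.787 = 123.02 L·cmH2O/min.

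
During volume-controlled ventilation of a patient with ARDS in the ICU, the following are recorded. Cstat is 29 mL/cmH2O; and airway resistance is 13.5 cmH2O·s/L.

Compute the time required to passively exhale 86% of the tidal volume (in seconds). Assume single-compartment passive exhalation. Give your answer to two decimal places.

0.77

τ = R × C = 13.5 × 29 mL/cmH2O = 13.5 × 0.029 L/cmH2O = 0.3915 s.
Exhaled fraction f = 1 − e^(−t/τ) → t = −τ·ln(1 − f) = −0.3915·ln(0.14) = 0.7697 s.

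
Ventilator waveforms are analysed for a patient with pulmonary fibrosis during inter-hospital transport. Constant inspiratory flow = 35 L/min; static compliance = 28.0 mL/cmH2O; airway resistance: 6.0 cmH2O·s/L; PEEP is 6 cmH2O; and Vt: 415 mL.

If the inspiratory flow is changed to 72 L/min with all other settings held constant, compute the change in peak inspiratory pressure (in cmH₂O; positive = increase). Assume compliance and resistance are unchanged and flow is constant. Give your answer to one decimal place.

Flow: 35 L/min ÷ 60 = 0.5833 L/s.
New flow: 72 L/min ÷ 60 = 1.2 L/s.
PIP = Vt/C + R·V̇ + PEEP (constant-flow equation of motion).
Only the resistive term changes: ΔPIP = R × ΔV̇ = 6.0 × (1.2 − 0.5833) = 6.0 × 0.6167 = 3.7 cmH2O.

3.7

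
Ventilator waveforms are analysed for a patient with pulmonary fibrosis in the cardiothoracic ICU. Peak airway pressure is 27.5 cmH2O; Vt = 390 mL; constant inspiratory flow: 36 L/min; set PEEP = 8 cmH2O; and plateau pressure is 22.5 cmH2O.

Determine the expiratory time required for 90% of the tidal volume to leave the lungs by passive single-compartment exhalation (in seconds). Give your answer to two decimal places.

0.52

Flow: 36 L/min ÷ 60 = 0.6 L/s.
R = (PIP − Pplat)/V̇ = (27.5 − 22.5) / 0.6 = 5.0/0.6 = 8.333 cmH2O·s/L.
C = Vt/(Pplat − PEEP) = 390.0 / (22.5 − 8) = 390.0/14.5 = 26.897 mL/cmH2O.
τ = R × C = 8.333 × 0.0269 L/cmH2O = 0.2242 s.
t = −τ·ln(1 − 0.90) = −0.2242·ln(0.1) = 0.5162 s.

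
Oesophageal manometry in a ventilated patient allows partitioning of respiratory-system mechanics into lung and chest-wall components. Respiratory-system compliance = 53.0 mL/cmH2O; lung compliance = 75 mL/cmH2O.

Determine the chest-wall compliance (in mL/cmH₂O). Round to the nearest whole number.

1/Ccw = 1/Crs − 1/CL.
1/Ccw = 1/53.0 − 1/75 = 0.005535.
Ccw = 180.67 mL/cmH2O.

181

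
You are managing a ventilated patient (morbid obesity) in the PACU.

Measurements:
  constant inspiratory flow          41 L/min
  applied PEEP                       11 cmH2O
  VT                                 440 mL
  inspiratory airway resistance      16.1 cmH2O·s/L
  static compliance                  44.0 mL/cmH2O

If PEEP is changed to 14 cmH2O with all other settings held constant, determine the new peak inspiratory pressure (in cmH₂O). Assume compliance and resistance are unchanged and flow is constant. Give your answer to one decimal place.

Flow: 41 L/min ÷ 60 = 0.6833 L/s.
PIP = Vt/C + R·V̇ + PEEP (constant-flow equation of motion).
Only the baseline term changes: ΔPIP = ΔPEEP = 14 − 11 = 3.0 cmH2O.
Original PIP = 440/44.0 + 16.1×0.6833 + 11 = 32.001 cmH2O; new PIP = 32.001 + (3.0) = 35.001 cmH2O.

35.0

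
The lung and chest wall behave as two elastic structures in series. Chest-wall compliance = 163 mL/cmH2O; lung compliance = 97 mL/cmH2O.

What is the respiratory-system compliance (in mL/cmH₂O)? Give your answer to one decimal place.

Lung and chest wall are elastances in series: 1/Crs = 1/CL + 1/Ccw.
1/Crs = 1/97 + 1/163 = 0.01644.
Crs = 60.827 mL/cmH2O.

60.8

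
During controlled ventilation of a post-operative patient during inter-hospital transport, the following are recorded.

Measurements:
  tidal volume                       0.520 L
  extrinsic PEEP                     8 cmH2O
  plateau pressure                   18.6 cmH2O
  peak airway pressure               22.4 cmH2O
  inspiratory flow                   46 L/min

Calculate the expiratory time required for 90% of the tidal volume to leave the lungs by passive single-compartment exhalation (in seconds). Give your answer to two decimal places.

Flow: 46 L/min ÷ 60 = 0.7667 L/s.
R = (PIP − Pplat)/V̇ = (22.4 − 18.6) / 0.7667 = 3.8/0.7667 = 4.956 cmH2O·s/L.
C = Vt/(Pplat − PEEP) = 520.0 / (18.6 − 8) = 520.0/10.6 = 49.057 mL/cmH2O.
τ = R × C = 4.956 × 0.04906 L/cmH2O = 0.2431 s.
t = −τ·ln(1 − 0.90) = −0.2431·ln(0.1) = 0.5598 s.

0.56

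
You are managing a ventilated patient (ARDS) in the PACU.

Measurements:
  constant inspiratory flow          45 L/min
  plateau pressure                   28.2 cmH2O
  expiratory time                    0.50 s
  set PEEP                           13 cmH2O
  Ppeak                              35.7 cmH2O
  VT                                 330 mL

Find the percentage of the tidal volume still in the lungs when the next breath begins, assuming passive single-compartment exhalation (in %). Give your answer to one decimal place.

Flow: 45 L/min ÷ 60 = 0.75 L/s.
R = (PIP − Pplat)/V̇ = (35.7 − 28.2) / 0.75 = 7.5/0.75 = 10.0 cmH2O·s/L.
C = Vt/(Pplat − PEEP) = 330.0 / (28.2 − 13) = 330.0/15.2 = 21.711 mL/cmH2O.
τ = R × C = 10.0 × 0.02171 L/cmH2O = 0.2171 s.
Fraction remaining at end-expiration = e^(−Te/τ) = e^(−0.50/0.2171) = 0.09995 → 9.995%.

10.0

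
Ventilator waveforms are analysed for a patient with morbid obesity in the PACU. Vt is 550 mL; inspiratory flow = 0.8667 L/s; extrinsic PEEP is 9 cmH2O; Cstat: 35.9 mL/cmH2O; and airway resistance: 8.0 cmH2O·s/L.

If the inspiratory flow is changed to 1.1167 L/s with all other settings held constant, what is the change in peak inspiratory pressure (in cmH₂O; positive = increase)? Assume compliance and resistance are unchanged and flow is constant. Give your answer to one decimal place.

2.0

PIP = Vt/C + R·V̇ + PEEP (constant-flow equation of motion).
Only the resistive term changes: ΔPIP = R × ΔV̇ = 8.0 × (1.1167 − 0.8667) = 8.0 × 0.25 = 2.0 cmH2O.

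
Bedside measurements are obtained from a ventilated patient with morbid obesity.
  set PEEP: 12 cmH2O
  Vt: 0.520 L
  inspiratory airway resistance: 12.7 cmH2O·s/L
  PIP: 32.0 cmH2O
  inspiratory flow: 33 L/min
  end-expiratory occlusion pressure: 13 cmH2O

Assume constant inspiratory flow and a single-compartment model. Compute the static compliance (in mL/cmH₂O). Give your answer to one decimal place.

43.3

Flow: 33 L/min ÷ 60 = 0.55 L/s.
Total PEEP = 13 cmH2O (set 12 + intrinsic 1); this is the baseline alveolar pressure.
Equation of motion (constant flow): PIP = Vt/C + R·V̇ + PEEP.
Vt/C = PIP − R·V̇ − PEEP = 32.0 − 12.7×0.55 − 13 = 32.0 − 6.985 − 13 = 12.015 cmH2O.
C = Vt / 12.015 = 520 / 12.015 = 43.279 mL/cmH2O.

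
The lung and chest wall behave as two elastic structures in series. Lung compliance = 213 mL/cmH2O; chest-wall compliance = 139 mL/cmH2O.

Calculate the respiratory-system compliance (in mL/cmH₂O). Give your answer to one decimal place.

Lung and chest wall are elastances in series: 1/Crs = 1/CL + 1/Ccw.
1/Crs = 1/213 + 1/139 = 0.01189.
Crs = 84.104 mL/cmH2O.

84.1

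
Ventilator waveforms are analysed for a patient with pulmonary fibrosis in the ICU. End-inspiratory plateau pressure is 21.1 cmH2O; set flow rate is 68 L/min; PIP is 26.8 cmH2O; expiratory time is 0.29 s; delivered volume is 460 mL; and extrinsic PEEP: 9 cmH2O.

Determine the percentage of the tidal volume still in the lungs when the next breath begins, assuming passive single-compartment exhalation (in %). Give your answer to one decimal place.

Flow: 68 L/min ÷ 60 = 1.1333 L/s.
R = (PIP − Pplat)/V̇ = (26.8 − 21.1) / 1.1333 = 5.7/1.1333 = 5.03 cmH2O·s/L.
C = Vt/(Pplat − PEEP) = 460.0 / (21.1 − 9) = 460.0/12.1 = 38.017 mL/cmH2O.
τ = R × C = 5.03 × 0.03802 L/cmH2O = 0.1912 s.
Fraction remaining at end-expiration = e^(−Te/τ) = e^(−0.29/0.1912) = 0.2194 → 21.94%.

21.9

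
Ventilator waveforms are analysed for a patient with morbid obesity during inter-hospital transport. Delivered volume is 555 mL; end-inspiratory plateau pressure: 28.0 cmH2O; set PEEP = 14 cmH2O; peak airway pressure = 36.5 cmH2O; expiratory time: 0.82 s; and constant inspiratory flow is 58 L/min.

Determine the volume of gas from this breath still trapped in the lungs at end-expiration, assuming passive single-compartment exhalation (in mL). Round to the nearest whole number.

Flow: 58 L/min ÷ 60 = 0.9667 L/s.
R = (PIP − Pplat)/V̇ = (36.5 − 28.0) / 0.9667 = 8.5/0.9667 = 8.793 cmH2O·s/L.
C = Vt/(Pplat − PEEP) = 555.0 / (28.0 − 14) = 555.0/14.0 = 39.643 mL/cmH2O.
τ = R × C = 8.793 × 0.03964 L/cmH2O = 0.3486 s.
Fraction remaining = e^(−Te/τ) = e^(−0.82/0.3486) = 0.09515.
Trapped volume = 555.0 × 0.09515 = 52.808 mL.

53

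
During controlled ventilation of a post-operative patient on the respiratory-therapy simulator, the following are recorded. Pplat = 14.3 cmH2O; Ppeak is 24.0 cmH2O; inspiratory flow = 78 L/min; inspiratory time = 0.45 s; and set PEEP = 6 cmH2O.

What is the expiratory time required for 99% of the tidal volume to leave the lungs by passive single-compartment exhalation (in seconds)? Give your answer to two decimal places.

2.42

Flow: 78 L/min ÷ 60 = 1.3 L/s.
Vt = flow × Ti = 1.3 L/s × 0.45 s × 1000 mL/L = 585.0 mL.
R = (PIP − Pplat)/V̇ = (24.0 − 14.3) / 1.3 = 9.7/1.3 = 7.462 cmH2O·s/L.
C = Vt/(Pplat − PEEP) = 585.0 / (14.3 − 6) = 585.0/8.3 = 70.482 mL/cmH2O.
τ = R × C = 7.462 × 0.07048 L/cmH2O = 0.5259 s.
t = −τ·ln(1 − 0.99) = −0.5259·ln(0.01) = 2.422 s.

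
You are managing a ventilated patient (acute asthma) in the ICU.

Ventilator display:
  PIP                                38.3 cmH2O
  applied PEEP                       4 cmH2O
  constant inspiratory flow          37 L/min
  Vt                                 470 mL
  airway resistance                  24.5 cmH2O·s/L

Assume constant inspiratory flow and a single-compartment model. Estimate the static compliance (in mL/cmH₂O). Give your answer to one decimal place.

24.5

Flow: 37 L/min ÷ 60 = 0.6167 L/s.
Equation of motion (constant flow): PIP = Vt/C + R·V̇ + PEEP.
Vt/C = PIP − R·V̇ − PEEP = 38.3 − 24.5×0.6167 − 4 = 38.3 − 15.109 − 4 = 19.191 cmH2O.
C = Vt / 19.191 = 470 / 19.191 = 24.491 mL/cmH2O.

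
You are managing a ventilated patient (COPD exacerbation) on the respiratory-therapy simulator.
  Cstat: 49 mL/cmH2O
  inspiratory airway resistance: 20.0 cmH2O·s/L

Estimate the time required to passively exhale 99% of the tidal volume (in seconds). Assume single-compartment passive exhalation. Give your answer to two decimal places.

τ = R × C = 20.0 × 49 mL/cmH2O = 20.0 × 0.049 L/cmH2O = 0.98 s.
Exhaled fraction f = 1 − e^(−t/τ) → t = −τ·ln(1 − f) = −0.98·ln(0.01) = 4.513 s.

4.51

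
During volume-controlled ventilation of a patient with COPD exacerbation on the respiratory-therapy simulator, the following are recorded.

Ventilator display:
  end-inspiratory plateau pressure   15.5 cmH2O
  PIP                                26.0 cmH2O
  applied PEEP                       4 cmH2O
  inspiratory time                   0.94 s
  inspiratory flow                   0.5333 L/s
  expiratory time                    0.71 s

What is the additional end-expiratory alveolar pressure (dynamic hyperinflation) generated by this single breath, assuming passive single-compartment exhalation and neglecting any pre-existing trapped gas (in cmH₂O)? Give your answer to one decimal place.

5.0

Vt = flow × Ti = 0.5333 L/s × 0.94 s × 1000 mL/L = 501.3 mL.
R = (PIP − Pplat)/V̇ = (26.0 − 15.5) / 0.5333 = 10.5/0.5333 = 19.689 cmH2O·s/L.
C = Vt/(Pplat − PEEP) = 501.3 / (15.5 − 4) = 501.3/11.5 = 43.591 mL/cmH2O.
τ = R × C = 19.689 × 0.04359 L/cmH2O = 0.8582 s.
Fraction remaining = e^(−Te/τ) = e^(−0.71/0.8582) = 0.4372; trapped volume = 501.3 × 0.4372 = 219.17 mL.
Additional alveolar pressure from trapping ≈ V_trapped / C = 219.17 / 43.591 = 5.028 cmH2O.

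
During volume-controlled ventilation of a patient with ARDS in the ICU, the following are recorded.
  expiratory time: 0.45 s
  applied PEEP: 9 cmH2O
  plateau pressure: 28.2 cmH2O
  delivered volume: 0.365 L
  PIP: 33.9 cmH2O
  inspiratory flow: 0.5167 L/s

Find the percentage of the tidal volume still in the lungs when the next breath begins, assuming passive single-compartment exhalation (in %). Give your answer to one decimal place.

11.7

R = (PIP − Pplat)/V̇ = (33.9 − 28.2) / 0.5167 = 5.7/0.5167 = 11.032 cmH2O·s/L.
C = Vt/(Pplat − PEEP) = 365.0 / (28.2 − 9) = 365.0/19.2 = 19.01 mL/cmH2O.
τ = R × C = 11.032 × 0.01901 L/cmH2O = 0.2097 s.
Fraction remaining at end-expiration = e^(−Te/τ) = e^(−0.45/0.2097) = 0.117 → 11.7%.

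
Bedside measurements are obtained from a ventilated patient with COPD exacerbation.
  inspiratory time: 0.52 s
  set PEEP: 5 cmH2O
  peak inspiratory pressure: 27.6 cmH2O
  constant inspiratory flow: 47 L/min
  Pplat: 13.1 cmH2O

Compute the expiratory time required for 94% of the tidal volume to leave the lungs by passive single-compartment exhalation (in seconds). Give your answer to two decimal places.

2.62

Flow: 47 L/min ÷ 60 = 0.7833 L/s.
Vt = flow × Ti = 0.7833 L/s × 0.52 s × 1000 mL/L = 407.32 mL.
R = (PIP − Pplat)/V̇ = (27.6 − 13.1) / 0.7833 = 14.5/0.7833 = 18.511 cmH2O·s/L.
C = Vt/(Pplat − PEEP) = 407.32 / (13.1 − 5) = 407.32/8.1 = 50.286 mL/cmH2O.
τ = R × C = 18.511 × 0.05029 L/cmH2O = 0.9309 s.
t = −τ·ln(1 − 0.94) = −0.9309·ln(0.06) = 2.619 s.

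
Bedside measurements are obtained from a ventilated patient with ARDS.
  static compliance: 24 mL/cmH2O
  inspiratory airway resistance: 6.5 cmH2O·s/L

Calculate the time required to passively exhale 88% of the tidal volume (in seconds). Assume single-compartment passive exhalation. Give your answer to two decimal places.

τ = R × C = 6.5 × 24 mL/cmH2O = 6.5 × 0.024 L/cmH2O = 0.156 s.
Exhaled fraction f = 1 − e^(−t/τ) → t = −τ·ln(1 − f) = −0.156·ln(0.12) = 0.3308 s.

0.33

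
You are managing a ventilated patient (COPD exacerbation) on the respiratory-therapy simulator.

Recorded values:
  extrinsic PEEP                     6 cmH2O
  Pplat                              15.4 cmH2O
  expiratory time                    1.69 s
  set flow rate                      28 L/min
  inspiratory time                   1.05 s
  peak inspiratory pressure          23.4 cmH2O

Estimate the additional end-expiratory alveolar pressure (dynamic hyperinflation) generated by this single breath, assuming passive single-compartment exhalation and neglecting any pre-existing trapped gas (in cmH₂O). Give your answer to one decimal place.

Flow: 28 L/min ÷ 60 = 0.4667 L/s.
Vt = flow × Ti = 0.4667 L/s × 1.05 s × 1000 mL/L = 490.04 mL.
R = (PIP − Pplat)/V̇ = (23.4 − 15.4) / 0.4667 = 8.0/0.4667 = 17.142 cmH2O·s/L.
C = Vt/(Pplat − PEEP) = 490.04 / (15.4 − 6) = 490.04/9.4 = 52.132 mL/cmH2O.
τ = R × C = 17.142 × 0.05213 L/cmH2O = 0.8936 s.
Fraction remaining = e^(−Te/τ) = e^(−1.69/0.8936) = 0.1509; trapped volume = 490.04 × 0.1509 = 73.947 mL.
Additional alveolar pressure from trapping ≈ V_trapped / C = 73.947 / 52.132 = 1.418 cmH2O.

1.4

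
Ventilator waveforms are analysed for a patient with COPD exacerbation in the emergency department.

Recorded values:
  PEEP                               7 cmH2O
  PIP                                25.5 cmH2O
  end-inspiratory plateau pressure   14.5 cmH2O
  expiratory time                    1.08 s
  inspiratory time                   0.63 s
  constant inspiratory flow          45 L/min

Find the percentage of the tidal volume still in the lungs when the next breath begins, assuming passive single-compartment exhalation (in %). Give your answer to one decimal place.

Flow: 45 L/min ÷ 60 = 0.75 L/s.
Vt = flow × Ti = 0.75 L/s × 0.63 s × 1000 mL/L = 472.5 mL.
R = (PIP − Pplat)/V̇ = (25.5 − 14.5) / 0.75 = 11.0/0.75 = 14.667 cmH2O·s/L.
C = Vt/(Pplat − PEEP) = 472.5 / (14.5 − 7) = 472.5/7.5 = 63.0 mL/cmH2O.
τ = R × C = 14.667 × 0.063 L/cmH2O = 0.924 s.
Fraction remaining at end-expiration = e^(−Te/τ) = e^(−1.08/0.924) = 0.3107 → 31.07%.

31.1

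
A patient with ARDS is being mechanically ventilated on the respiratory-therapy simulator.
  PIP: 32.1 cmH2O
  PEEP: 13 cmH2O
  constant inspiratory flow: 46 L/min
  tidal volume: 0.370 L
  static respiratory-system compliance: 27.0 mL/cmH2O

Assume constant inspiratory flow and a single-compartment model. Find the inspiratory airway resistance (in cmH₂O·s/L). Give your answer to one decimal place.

Flow: 46 L/min ÷ 60 = 0.7667 L/s.
Equation of motion (constant flow): PIP = Vt/C + R·V̇ + PEEP.
R·V̇ = PIP − Vt/C − PEEP = 32.1 − 370/27.0 − 13 = 32.1 − 13.704 − 13 = 5.396 cmH2O.
R = 5.396 / 0.7667 = 7.038 cmH2O·s/L.

7.0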